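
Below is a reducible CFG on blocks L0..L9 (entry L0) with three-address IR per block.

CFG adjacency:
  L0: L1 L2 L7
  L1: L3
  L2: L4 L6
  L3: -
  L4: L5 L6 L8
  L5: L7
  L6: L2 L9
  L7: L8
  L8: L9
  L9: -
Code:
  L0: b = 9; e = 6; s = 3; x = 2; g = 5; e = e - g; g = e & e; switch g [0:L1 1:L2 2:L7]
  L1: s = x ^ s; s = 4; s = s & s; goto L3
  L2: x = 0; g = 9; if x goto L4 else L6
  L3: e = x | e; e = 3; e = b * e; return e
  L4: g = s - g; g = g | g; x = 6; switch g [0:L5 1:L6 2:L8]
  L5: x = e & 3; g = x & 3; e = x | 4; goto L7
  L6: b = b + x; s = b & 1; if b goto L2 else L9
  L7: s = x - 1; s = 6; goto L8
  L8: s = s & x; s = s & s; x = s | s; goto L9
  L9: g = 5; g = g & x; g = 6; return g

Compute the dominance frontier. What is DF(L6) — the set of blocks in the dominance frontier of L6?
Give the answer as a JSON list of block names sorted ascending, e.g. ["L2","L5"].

idom tree: L1←L0 L2←L0 L3←L1 L4←L2 L5←L4 L6←L2 L7←L0 L8←L0 L9←L0
Join-block Dom:
  L2: preds {L0,L6}: {L0} ∩ {L0,L2,L6} = {L0}; idom=L0
  L6: preds {L2,L4}: {L0,L2} ∩ {L0,L2,L4} = {L0,L2}; idom=L2
  L7: preds {L0,L5}: {L0} ∩ {L0,L2,L4,L5} = {L0}; idom=L0
  L8: preds {L4,L7}: {L0,L2,L4} ∩ {L0,L7} = {L0}; idom=L0
  L9: preds {L6,L8}: {L0,L2,L6} ∩ {L0,L8} = {L0}; idom=L0

Frontier:
  L2←L0: walk · to L0
  L2←L6: walk L6→L2 to L0
  L6←L2: walk · to L2
  L6←L4: walk L4 to L2
  L7←L0: walk · to L0
  L7←L5: walk L5→L4→L2 to L0
  L8←L4: walk L4→L2 to L0
  L8←L7: walk L7 to L0
  L9←L6: walk L6→L2 to L0
  L9←L8: walk L8 to L0
  L0: DF=∅
  L1: DF=∅
  L2: DF={L2,L7,L8,L9}
  L3: DF=∅
  L4: DF={L6,L7,L8}
  L5: DF={L7}
  L6: DF={L2,L9}
  L7: DF={L8}
  L8: DF={L9}
  L9: DF=∅

DF(L6) = ["L2", "L9"]

Answer: ["L2", "L9"]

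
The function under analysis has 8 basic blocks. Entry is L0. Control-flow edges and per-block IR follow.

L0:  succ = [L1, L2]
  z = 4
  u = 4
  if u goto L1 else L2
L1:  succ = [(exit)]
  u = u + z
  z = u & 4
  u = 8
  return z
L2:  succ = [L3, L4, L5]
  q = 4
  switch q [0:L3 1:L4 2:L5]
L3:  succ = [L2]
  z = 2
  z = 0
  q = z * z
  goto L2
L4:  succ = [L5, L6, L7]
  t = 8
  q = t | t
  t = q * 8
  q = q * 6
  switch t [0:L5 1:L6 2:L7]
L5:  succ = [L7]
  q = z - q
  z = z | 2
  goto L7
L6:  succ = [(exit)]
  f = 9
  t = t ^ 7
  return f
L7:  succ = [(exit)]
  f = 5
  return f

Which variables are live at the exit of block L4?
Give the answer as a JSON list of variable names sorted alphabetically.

Answer: ["q", "t", "z"]

Analysis:
Block summaries:
  L0 def {u,z} use ∅
  L1 def {u,z} use {u,z}
  L2 def {q} use ∅
  L3 def {q,z} use ∅
  L4 def {q,t} use ∅
  L5 def {q,z} use {q,z}
  L6 def {f,t} use {t}
  L7 def {f} use ∅

Backward fixpoint:
  live L0: ∅→{u,z}
  live L1: {u,z}→∅
  live L2: {z}→{q,z}
  live L3: ∅→{z}
  live L4: {z}→{q,t,z}
  live L5: {q,z}→∅
  live L6: {t}→∅
  live L7: ∅→∅

live-out(L4) = ["q", "t", "z"]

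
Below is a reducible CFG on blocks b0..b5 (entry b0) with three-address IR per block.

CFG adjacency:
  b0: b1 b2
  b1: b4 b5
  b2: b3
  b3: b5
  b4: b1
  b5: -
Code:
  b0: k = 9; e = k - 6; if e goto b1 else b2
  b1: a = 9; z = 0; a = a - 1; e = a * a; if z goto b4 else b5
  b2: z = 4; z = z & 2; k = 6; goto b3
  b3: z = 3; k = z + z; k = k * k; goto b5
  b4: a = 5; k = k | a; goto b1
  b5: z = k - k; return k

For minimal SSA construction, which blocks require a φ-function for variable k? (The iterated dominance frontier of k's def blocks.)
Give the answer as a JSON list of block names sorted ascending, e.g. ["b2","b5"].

idom tree: b1←b0 b2←b0 b3←b2 b4←b1 b5←b0
Join-block Dom:
  b1: preds {b0,b4}: {b0} ∩ {b0,b1,b4} = {b0}; idom=b0
  b5: preds {b1,b3}: {b0,b1} ∩ {b0,b2,b3} = {b0}; idom=b0

DF derivation:
  join b1 pred b0: · stop@b0
  join b1 pred b4: b4→b1 stop@b0
  join b5 pred b1: b1 stop@b0
  join b5 pred b3: b3→b2 stop@b0
  b0 → ∅
  b1 → {b1,b5}
  b2 → {b5}
  b3 → {b5}
  b4 → {b1}
  b5 → ∅

φ for k: defs {b0,b2,b3,b4}
  DF⁺ = {b1,b5}

Answer: ["b1", "b5"]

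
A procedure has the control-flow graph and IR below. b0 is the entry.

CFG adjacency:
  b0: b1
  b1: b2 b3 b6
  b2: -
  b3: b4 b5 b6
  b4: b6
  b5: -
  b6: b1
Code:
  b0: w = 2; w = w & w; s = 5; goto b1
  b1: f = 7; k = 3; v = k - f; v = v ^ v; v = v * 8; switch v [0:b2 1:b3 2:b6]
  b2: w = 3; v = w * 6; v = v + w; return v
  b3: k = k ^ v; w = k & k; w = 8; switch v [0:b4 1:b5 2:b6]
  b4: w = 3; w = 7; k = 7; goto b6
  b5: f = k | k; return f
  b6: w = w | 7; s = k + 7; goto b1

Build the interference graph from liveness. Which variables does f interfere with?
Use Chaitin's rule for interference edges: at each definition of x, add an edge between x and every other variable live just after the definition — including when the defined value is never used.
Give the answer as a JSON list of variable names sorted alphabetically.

Answer: ["k", "w"]

Derivation:
def/use:
  b0: {s,w} / ∅
  b1: {f,k,v} / ∅
  b2: {v,w} / ∅
  b3: {k,w} / {k,v}
  b4: {k,w} / ∅
  b5: {f} / {k}
  b6: {s,w} / {k,w}

Backward fixpoint:
  b0 li=∅ lo={w}
  b1 li={w} lo={k,v,w}
  b2 li=∅ lo=∅
  b3 li={k,v} lo={k,w}
  b4 li=∅ lo={k,w}
  b5 li={k} lo=∅
  b6 li={k,w} lo={w}

Conflict graph:
  f — {k,w}
  k — {f,v,w}
  s — {w}
  v — {k,w}
  w — {f,k,s,v}

N(f) = ["k", "w"]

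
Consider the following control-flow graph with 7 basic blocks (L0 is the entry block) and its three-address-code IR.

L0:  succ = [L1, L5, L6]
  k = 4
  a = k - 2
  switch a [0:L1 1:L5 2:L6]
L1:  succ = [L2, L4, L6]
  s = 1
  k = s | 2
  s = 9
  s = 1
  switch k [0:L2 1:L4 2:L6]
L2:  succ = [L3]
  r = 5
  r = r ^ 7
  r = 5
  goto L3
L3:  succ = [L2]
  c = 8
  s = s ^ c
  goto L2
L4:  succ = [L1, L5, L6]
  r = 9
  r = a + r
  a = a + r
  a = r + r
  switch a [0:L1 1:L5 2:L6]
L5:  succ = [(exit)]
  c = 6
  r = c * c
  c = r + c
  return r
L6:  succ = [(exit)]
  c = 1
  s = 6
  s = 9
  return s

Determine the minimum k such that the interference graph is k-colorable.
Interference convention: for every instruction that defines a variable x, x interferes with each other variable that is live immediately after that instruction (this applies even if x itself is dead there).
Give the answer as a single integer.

Answer: 3

Derivation:
Block summaries:
  L0 def {a,k} use ∅
  L1 def {k,s} use ∅
  L2 def {r} use ∅
  L3 def {c,s} use {s}
  L4 def {a,r} use {a}
  L5 def {c,r} use ∅
  L6 def {c,s} use ∅

Live sets:
  L0: in=∅ out={a}
  L1: in={a} out={a,s}
  L2: in={s} out={s}
  L3: in={s} out={s}
  L4: in={a} out={a}
  L5: in=∅ out=∅
  L6: in=∅ out=∅

Interfere edges:
  a↔{k,r,s}
  c↔{r,s}
  k↔{a,s}
  r↔{a,c,s}
  s↔{a,c,k,r}

Registers:
  lower bound: {a,k,s} mutually conflict ⇒ χ ≥ 3
  3-colouring: R0={s}  R1={a,c}  R2={k,r}
  χ = 3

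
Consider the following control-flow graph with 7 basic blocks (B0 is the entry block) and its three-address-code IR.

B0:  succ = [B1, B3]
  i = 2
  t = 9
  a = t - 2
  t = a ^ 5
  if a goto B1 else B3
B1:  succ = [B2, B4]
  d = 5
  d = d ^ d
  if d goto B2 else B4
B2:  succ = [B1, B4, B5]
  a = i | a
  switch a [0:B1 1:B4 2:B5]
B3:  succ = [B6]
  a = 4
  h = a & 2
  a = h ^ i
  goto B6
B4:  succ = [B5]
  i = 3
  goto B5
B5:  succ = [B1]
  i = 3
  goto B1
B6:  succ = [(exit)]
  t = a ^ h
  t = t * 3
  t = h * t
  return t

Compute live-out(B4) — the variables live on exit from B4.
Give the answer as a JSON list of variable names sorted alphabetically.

def/use:
  B0 def {a,i,t} use ∅
  B1 def {d} use ∅
  B2 def {a} use {a,i}
  B3 def {a,h} use {i}
  B4 def {i} use ∅
  B5 def {i} use ∅
  B6 def {t} use {a,h}

Liveness:
  live B0: ∅→{a,i}
  live B1: {a,i}→{a,i}
  live B2: {a,i}→{a,i}
  live B3: {i}→{a,h}
  live B4: {a}→{a}
  live B5: {a}→{a,i}
  live B6: {a,h}→∅

live-out(B4) = ["a"]

Answer: ["a"]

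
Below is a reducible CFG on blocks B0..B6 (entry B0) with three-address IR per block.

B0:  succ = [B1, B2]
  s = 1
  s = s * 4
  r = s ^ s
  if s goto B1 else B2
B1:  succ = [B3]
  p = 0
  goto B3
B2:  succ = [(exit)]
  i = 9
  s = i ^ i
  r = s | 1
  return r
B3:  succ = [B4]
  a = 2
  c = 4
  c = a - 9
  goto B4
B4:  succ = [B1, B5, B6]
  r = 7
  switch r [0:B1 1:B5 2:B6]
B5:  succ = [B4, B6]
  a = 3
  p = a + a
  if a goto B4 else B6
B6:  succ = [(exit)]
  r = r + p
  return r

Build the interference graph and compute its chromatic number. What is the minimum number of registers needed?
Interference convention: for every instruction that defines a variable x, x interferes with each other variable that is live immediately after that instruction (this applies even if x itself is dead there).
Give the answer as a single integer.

Answer: 3

Working:
def/use:
  B0: def={r,s} ue=∅
  B1: def={p} ue=∅
  B2: def={i,r,s} ue=∅
  B3: def={a,c} ue=∅
  B4: def={r} ue=∅
  B5: def={a,p} ue=∅
  B6: def={r} ue={p,r}

Backward fixpoint:
  B0 li=∅ lo=∅
  B1 li=∅ lo={p}
  B2 li=∅ lo=∅
  B3 li={p} lo={p}
  B4 li={p} lo={p,r}
  B5 li={r} lo={p,r}
  B6 li={p,r} lo=∅

Conflict graph:
  a — {c,p,r}
  c — {a,p}
  i — ∅
  p — {a,c,r}
  r — {a,p,s}
  s — {r}

Registers:
  clique {a,c,p} ⇒ need ≥ 3
  assign a→R0 c→R2 i→R0 p→R1 r→R2 s→R0 — no edge inside a register ⇒ χ ≤ 3
  χ = 3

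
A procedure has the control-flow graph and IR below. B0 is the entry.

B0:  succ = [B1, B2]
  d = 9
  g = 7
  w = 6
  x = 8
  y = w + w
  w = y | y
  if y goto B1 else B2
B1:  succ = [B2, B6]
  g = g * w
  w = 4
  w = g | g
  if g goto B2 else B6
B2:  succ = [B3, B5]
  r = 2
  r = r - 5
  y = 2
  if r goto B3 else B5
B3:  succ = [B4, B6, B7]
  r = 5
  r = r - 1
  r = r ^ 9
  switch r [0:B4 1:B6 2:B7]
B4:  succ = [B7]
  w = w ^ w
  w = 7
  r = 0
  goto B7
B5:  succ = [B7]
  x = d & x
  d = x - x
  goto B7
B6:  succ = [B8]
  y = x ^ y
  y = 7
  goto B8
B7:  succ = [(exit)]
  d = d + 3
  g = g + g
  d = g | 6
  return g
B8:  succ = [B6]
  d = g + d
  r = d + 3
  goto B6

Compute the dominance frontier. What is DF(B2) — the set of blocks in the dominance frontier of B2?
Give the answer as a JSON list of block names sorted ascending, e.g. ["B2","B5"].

idom tree: B1←B0 B2←B0 B3←B2 B4←B3 B5←B2 B6←B0 B7←B2 B8←B6
Join-block Dom:
  B2: preds {B0,B1}: {B0} ∩ {B0,B1} = {B0}; idom=B0
  B6: preds {B1,B3,B8}: {B0,B1} ∩ {B0,B2,B3} ∩ {B0,B6,B8} = {B0}; idom=B0
  B7: preds {B3,B4,B5}: {B0,B2,B3} ∩ {B0,B2,B3,B4} ∩ {B0,B2,B5} = {B0,B2}; idom=B2

DF derivation:
  B2←B0: walk · to B0
  B2←B1: walk B1 to B0
  B6←B1: walk B1 to B0
  B6←B3: walk B3→B2 to B0
  B6←B8: walk B8→B6 to B0
  B7←B3: walk B3 to B2
  B7←B4: walk B4→B3 to B2
  B7←B5: walk B5 to B2
  B0: DF=∅
  B1: DF={B2,B6}
  B2: DF={B6}
  B3: DF={B6,B7}
  B4: DF={B7}
  B5: DF={B7}
  B6: DF={B6}
  B7: DF=∅
  B8: DF={B6}

DF(B2) = ["B6"]

Answer: ["B6"]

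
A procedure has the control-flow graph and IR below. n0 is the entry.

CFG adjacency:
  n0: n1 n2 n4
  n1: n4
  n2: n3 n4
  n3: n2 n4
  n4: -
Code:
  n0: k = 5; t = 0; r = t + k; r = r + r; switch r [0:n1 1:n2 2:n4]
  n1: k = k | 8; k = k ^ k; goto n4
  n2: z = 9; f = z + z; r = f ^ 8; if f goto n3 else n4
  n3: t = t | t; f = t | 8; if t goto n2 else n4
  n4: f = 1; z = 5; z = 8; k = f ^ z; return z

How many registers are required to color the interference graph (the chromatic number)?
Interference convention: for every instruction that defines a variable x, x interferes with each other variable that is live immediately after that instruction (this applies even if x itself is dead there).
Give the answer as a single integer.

Block summaries:
  n0 def {k,r,t} use ∅
  n1 def {k} use {k}
  n2 def {f,r,z} use ∅
  n3 def {f,t} use {t}
  n4 def {f,k,z} use ∅

Liveness:
  live n0: ∅→{k,t}
  live n1: {k}→∅
  live n2: {t}→{t}
  live n3: {t}→{t}
  live n4: ∅→∅

Interference:
  f: {r,t,z}
  k: {r,t,z}
  r: {f,k,t}
  t: {f,k,r,z}
  z: {f,k,t}

Colouring:
  clique {f,r,t} ⇒ need ≥ 3
  3-colouring: R0={t}  R1={f,k}  R2={r,z}
  χ = 3

Answer: 3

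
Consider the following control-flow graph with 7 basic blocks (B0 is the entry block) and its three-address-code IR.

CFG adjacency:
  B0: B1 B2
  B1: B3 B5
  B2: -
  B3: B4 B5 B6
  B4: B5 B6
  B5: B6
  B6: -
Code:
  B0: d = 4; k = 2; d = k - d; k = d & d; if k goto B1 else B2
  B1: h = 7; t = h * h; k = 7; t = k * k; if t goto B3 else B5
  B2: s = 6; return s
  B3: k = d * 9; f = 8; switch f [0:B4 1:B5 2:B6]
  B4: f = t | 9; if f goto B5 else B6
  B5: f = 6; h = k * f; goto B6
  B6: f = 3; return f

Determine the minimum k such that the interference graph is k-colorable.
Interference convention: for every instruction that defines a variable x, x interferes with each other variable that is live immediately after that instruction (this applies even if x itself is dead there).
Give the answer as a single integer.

Per-block:
  B0 def {d,k} use ∅
  B1 def {h,k,t} use ∅
  B2 def {s} use ∅
  B3 def {f,k} use {d}
  B4 def {f} use {t}
  B5 def {f,h} use {k}
  B6 def {f} use ∅

Liveness:
  live B0: ∅→{d}
  live B1: {d}→{d,k,t}
  live B2: ∅→∅
  live B3: {d,t}→{k,t}
  live B4: {k,t}→{k}
  live B5: {k}→∅
  live B6: ∅→∅

Interference:
  d↔{h,k,t}
  f↔{k,t}
  h↔{d}
  k↔{d,f,t}
  s↔∅
  t↔{d,f,k}

Registers:
  {d,k,t} pairwise interfere (3-clique) ⇒ χ ≥ 3
  assign d→c0 f→c0 h→c1 k→c1 s→c0 t→c2 — no edge inside a register ⇒ χ ≤ 3
  χ = 3

Answer: 3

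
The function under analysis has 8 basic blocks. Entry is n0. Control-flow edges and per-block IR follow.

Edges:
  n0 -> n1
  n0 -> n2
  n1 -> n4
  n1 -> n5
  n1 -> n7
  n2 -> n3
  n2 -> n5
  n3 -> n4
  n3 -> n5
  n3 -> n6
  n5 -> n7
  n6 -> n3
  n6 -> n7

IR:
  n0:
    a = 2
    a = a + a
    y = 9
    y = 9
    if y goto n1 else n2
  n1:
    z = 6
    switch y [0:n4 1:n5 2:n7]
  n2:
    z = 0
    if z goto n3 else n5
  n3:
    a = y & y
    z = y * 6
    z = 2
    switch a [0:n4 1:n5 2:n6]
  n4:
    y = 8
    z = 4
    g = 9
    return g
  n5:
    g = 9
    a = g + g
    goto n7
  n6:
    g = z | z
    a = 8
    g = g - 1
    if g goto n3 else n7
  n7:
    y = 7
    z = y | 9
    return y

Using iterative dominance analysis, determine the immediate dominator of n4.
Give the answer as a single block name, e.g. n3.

Answer: n0

Derivation:
idom tree: n1←n0 n2←n0 n3←n2 n4←n0 n5←n0 n6←n3 n7←n0
Dom at joins:
  n3: preds {n2,n6}: {n0,n2} ∩ {n0,n2,n3,n6} = {n0,n2}; idom=n2
  n4: preds {n1,n3}: {n0,n1} ∩ {n0,n2,n3} = {n0}; idom=n0
  n5: preds {n1,n2,n3}: {n0,n1} ∩ {n0,n2} ∩ {n0,n2,n3} = {n0}; idom=n0
  n7: preds {n1,n5,n6}: {n0,n1} ∩ {n0,n5} ∩ {n0,n2,n3,n6} = {n0}; idom=n0

idom(n4) = n0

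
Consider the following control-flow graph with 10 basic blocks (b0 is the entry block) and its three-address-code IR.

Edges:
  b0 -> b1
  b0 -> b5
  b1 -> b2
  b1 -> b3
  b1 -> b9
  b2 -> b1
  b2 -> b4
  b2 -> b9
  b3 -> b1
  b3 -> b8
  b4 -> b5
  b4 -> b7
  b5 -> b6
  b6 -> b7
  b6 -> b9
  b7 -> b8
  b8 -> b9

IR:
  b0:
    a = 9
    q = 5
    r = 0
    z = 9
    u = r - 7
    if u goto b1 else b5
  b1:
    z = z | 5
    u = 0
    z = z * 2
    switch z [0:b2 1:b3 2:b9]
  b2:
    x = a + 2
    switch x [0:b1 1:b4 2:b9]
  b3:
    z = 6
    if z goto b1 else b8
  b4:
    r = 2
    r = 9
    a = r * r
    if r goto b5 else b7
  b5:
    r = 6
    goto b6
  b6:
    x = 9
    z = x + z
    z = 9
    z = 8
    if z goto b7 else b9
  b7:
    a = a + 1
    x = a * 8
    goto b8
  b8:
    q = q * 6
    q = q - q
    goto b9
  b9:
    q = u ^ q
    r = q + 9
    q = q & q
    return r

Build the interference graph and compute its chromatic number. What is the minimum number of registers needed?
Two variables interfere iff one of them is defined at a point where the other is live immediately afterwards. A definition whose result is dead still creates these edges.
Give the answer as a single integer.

Answer: 5

Working:
def/use:
  b0: def={a,q,r,u,z} ue=∅
  b1: def={u,z} ue={z}
  b2: def={x} ue={a}
  b3: def={z} ue=∅
  b4: def={a,r} ue=∅
  b5: def={r} ue=∅
  b6: def={x,z} ue={z}
  b7: def={a,x} ue={a}
  b8: def={q} ue={q}
  b9: def={q,r} ue={q,u}

Live sets:
  live b0: ∅→{a,q,u,z}
  live b1: {a,q,z}→{a,q,u,z}
  live b2: {a,q,u,z}→{a,q,u,z}
  live b3: {a,q,u}→{a,q,u,z}
  live b4: {q,u,z}→{a,q,u,z}
  live b5: {a,q,u,z}→{a,q,u,z}
  live b6: {a,q,u,z}→{a,q,u}
  live b7: {a,q,u}→{q,u}
  live b8: {q,u}→{q,u}
  live b9: {q,u}→∅

Interfere edges:
  a↔{q,r,u,x,z}
  q↔{a,r,u,x,z}
  r↔{a,q,u,z}
  u↔{a,q,r,x,z}
  x↔{a,q,u,z}
  z↔{a,q,r,u,x}

Colouring:
  lower bound: {a,q,r,u,z} mutually conflict ⇒ χ ≥ 5
  assign a→r0 q→r1 r→r4 u→r2 x→r4 z→r3 — no edge inside a register ⇒ χ ≤ 5
  χ = 5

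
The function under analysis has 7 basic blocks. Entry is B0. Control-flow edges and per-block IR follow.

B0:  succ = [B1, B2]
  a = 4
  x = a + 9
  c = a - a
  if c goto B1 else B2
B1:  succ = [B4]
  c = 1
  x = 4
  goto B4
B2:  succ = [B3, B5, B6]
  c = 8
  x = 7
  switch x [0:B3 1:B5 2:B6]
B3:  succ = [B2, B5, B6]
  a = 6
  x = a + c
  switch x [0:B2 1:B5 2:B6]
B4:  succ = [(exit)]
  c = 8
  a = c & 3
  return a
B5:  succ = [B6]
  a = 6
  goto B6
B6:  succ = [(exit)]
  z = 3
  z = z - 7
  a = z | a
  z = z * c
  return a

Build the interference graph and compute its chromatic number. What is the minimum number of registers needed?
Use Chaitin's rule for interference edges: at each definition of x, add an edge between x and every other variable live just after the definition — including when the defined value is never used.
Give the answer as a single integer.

def/use:
  B0 def {a,c,x} use ∅
  B1 def {c,x} use ∅
  B2 def {c,x} use ∅
  B3 def {a,x} use {c}
  B4 def {a,c} use ∅
  B5 def {a} use ∅
  B6 def {a,z} use {a,c}

Backward fixpoint:
  B0: in=∅ out={a}
  B1: in=∅ out=∅
  B2: in={a} out={a,c}
  B3: in={c} out={a,c}
  B4: in=∅ out=∅
  B5: in={c} out={a,c}
  B6: in={a,c} out=∅

Interference:
  a↔{c,x,z}
  c↔{a,x,z}
  x↔{a,c}
  z↔{a,c}

Chromatic number:
  clique {a,c,x} ⇒ need ≥ 3
  3-colouring: R0={a}  R1={c}  R2={x,z}
  χ = 3

Answer: 3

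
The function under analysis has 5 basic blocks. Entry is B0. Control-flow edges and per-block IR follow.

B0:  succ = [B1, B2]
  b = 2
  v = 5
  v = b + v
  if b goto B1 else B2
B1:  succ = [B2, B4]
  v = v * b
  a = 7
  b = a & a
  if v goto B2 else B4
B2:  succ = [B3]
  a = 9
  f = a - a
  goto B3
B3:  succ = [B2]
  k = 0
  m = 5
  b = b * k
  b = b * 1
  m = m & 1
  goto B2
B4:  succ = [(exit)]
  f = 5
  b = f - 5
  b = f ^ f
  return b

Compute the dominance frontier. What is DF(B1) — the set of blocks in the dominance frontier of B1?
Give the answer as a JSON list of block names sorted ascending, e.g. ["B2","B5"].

idom tree: B1←B0 B2←B0 B3←B2 B4←B1
Dom∩ at merges:
  B2: preds {B0,B1,B3}: {B0} ∩ {B0,B1} ∩ {B0,B2,B3} = {B0}; idom=B0

Frontier:
  B2←B0: walk · to B0
  B2←B1: walk B1 to B0
  B2←B3: walk B3→B2 to B0
  DF(B0)=∅
  DF(B1)={B2}
  DF(B2)={B2}
  DF(B3)={B2}
  DF(B4)=∅

DF(B1) = ["B2"]

Answer: ["B2"]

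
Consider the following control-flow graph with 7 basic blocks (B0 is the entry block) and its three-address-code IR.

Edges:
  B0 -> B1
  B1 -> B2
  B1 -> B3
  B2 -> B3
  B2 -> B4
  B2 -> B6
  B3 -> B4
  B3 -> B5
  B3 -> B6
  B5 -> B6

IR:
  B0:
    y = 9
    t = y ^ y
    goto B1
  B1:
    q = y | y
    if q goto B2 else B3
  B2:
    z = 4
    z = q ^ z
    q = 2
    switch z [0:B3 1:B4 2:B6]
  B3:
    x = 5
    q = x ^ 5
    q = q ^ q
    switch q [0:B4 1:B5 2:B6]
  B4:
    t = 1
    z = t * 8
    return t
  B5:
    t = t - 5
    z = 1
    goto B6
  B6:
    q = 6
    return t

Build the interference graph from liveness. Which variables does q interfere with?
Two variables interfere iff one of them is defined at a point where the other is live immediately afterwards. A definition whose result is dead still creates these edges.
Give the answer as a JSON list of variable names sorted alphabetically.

Per-block:
  B0 def {t,y} use ∅
  B1 def {q} use {y}
  B2 def {q,z} use {q}
  B3 def {q,x} use ∅
  B4 def {t,z} use ∅
  B5 def {t,z} use {t}
  B6 def {q} use {t}

Backward fixpoint:
  B0 li=∅ lo={t,y}
  B1 li={t,y} lo={q,t}
  B2 li={q,t} lo={t}
  B3 li={t} lo={t}
  B4 li=∅ lo=∅
  B5 li={t} lo={t}
  B6 li={t} lo=∅

Interference:
  q↔{t,z}
  t↔{q,x,y,z}
  x↔{t}
  y↔{t}
  z↔{q,t}

N(q) = ["t", "z"]

Answer: ["t", "z"]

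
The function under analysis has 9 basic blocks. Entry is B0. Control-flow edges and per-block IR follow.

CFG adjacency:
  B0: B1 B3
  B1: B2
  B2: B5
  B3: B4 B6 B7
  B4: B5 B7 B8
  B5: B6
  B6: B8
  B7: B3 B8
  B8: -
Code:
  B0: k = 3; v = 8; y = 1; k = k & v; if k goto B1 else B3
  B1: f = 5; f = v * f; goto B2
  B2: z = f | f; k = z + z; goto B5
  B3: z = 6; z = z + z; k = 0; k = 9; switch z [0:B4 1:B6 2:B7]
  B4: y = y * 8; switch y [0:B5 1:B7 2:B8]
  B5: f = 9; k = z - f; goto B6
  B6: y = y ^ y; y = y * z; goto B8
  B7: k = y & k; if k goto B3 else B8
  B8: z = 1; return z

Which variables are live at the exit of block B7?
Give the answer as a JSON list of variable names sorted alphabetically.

def/use:
  B0: {k,v,y} / ∅
  B1: {f} / {v}
  B2: {k,z} / {f}
  B3: {k,z} / ∅
  B4: {y} / {y}
  B5: {f,k} / {z}
  B6: {y} / {y,z}
  B7: {k} / {k,y}
  B8: {z} / ∅

Liveness:
  B0: in=∅ out={v,y}
  B1: in={v,y} out={f,y}
  B2: in={f,y} out={y,z}
  B3: in={y} out={k,y,z}
  B4: in={k,y,z} out={k,y,z}
  B5: in={y,z} out={y,z}
  B6: in={y,z} out=∅
  B7: in={k,y} out={y}
  B8: in=∅ out=∅

live-out(B7) = ["y"]

Answer: ["y"]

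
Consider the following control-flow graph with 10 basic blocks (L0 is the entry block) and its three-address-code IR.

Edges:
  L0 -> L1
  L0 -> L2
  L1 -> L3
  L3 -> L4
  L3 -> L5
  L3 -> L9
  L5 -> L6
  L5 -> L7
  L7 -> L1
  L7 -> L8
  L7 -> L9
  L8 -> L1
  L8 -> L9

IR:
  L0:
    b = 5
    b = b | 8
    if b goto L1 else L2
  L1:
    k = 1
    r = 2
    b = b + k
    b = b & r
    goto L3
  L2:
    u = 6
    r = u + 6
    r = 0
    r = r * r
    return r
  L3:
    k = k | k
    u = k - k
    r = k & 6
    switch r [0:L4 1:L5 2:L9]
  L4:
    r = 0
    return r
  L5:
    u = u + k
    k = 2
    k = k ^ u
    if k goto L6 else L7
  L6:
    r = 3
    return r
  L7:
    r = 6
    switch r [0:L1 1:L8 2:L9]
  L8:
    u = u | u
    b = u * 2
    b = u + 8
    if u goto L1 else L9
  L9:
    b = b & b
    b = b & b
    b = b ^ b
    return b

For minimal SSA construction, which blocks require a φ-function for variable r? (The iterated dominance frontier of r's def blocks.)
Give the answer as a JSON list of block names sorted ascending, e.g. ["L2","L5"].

Answer: ["L1", "L9"]

Analysis:
idom tree: L1←L0 L2←L0 L3←L1 L4←L3 L5←L3 L6←L5 L7←L5 L8←L7 L9←L3
Dom∩ at merges:
  L1: preds {L0,L7,L8}: {L0} ∩ {L0,L1,L3,L5,L7} ∩ {L0,L1,L3,L5,L7,L8} = {L0}; idom=L0
  L9: preds {L3,L7,L8}: {L0,L1,L3} ∩ {L0,L1,L3,L5,L7} ∩ {L0,L1,L3,L5,L7,L8} = {L0,L1,L3}; idom=L3

DF derivation:
  L1←L0: walk · to L0
  L1←L7: walk L7→L5→L3→L1 to L0
  L1←L8: walk L8→L7→L5→L3→L1 to L0
  L9←L3: walk · to L3
  L9←L7: walk L7→L5 to L3
  L9←L8: walk L8→L7→L5 to L3
  DF(L0)=∅
  DF(L1)={L1}
  DF(L2)=∅
  DF(L3)={L1}
  DF(L4)=∅
  DF(L5)={L1,L9}
  DF(L6)=∅
  DF(L7)={L1,L9}
  DF(L8)={L1,L9}
  DF(L9)=∅

φ for r: defs {L1,L2,L3,L4,L6,L7}
  DF⁺ = {L1,L9}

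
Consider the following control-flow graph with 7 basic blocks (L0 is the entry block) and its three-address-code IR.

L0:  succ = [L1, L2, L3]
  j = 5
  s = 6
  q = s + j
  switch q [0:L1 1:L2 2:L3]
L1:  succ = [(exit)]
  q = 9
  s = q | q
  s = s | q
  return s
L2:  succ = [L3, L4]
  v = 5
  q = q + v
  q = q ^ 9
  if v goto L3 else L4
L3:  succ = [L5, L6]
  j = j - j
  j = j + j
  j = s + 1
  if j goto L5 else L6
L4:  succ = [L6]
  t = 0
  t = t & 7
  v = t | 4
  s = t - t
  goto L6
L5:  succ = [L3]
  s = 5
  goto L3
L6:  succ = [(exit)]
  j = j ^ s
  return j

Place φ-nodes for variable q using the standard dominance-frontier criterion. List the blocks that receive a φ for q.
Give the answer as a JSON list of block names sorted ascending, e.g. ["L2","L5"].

Answer: ["L3", "L6"]

Working:
idom tree: L1←L0 L2←L0 L3←L0 L4←L2 L5←L3 L6←L0
Join-block Dom:
  L3: preds {L0,L2,L5}: {L0} ∩ {L0,L2} ∩ {L0,L3,L5} = {L0}; idom=L0
  L6: preds {L3,L4}: {L0,L3} ∩ {L0,L2,L4} = {L0}; idom=L0

Frontier:
  L3←L0: walk · to L0
  L3←L2: walk L2 to L0
  L3←L5: walk L5→L3 to L0
  L6←L3: walk L3 to L0
  L6←L4: walk L4→L2 to L0
  DF(L0)=∅
  DF(L1)=∅
  DF(L2)={L3,L6}
  DF(L3)={L3,L6}
  DF(L4)={L6}
  DF(L5)={L3}
  DF(L6)=∅

φ for q: defs {L0,L1,L2}
  DF⁺ = {L3,L6}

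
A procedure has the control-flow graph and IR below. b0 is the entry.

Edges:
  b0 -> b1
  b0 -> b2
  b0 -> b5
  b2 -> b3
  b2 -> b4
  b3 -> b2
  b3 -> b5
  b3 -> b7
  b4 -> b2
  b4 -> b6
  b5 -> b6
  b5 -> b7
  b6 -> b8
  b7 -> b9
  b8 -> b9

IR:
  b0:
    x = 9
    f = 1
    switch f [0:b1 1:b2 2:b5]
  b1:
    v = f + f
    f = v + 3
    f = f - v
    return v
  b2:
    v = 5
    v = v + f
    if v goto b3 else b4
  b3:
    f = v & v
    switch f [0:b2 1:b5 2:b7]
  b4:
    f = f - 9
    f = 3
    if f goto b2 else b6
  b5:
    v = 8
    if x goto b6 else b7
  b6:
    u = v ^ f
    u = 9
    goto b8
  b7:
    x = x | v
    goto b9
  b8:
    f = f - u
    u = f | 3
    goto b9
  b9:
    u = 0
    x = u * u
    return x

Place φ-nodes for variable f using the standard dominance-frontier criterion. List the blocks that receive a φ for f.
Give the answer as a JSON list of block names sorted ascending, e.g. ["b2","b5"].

idom tree: b1←b0 b2←b0 b3←b2 b4←b2 b5←b0 b6←b0 b7←b0 b8←b6 b9←b0
Join-block Dom:
  b2: preds {b0,b3,b4}: {b0} ∩ {b0,b2,b3} ∩ {b0,b2,b4} = {b0}; idom=b0
  b5: preds {b0,b3}: {b0} ∩ {b0,b2,b3} = {b0}; idom=b0
  b6: preds {b4,b5}: {b0,b2,b4} ∩ {b0,b5} = {b0}; idom=b0
  b7: preds {b3,b5}: {b0,b2,b3} ∩ {b0,b5} = {b0}; idom=b0
  b9: preds {b7,b8}: {b0,b7} ∩ {b0,b6,b8} = {b0}; idom=b0

DF derivation:
  join b2 pred b0: · stop@b0
  join b2 pred b3: b3→b2 stop@b0
  join b2 pred b4: b4→b2 stop@b0
  join b5 pred b0: · stop@b0
  join b5 pred b3: b3→b2 stop@b0
  join b6 pred b4: b4→b2 stop@b0
  join b6 pred b5: b5 stop@b0
  join b7 pred b3: b3→b2 stop@b0
  join b7 pred b5: b5 stop@b0
  join b9 pred b7: b7 stop@b0
  join b9 pred b8: b8→b6 stop@b0
  b0: DF=∅
  b1: DF=∅
  b2: DF={b2,b5,b6,b7}
  b3: DF={b2,b5,b7}
  b4: DF={b2,b6}
  b5: DF={b6,b7}
  b6: DF={b9}
  b7: DF={b9}
  b8: DF={b9}
  b9: DF=∅

φ for f: defs {b0,b1,b3,b4,b8}
  DF⁺ = {b2,b5,b6,b7,b9}

Answer: ["b2", "b5", "b6", "b7", "b9"]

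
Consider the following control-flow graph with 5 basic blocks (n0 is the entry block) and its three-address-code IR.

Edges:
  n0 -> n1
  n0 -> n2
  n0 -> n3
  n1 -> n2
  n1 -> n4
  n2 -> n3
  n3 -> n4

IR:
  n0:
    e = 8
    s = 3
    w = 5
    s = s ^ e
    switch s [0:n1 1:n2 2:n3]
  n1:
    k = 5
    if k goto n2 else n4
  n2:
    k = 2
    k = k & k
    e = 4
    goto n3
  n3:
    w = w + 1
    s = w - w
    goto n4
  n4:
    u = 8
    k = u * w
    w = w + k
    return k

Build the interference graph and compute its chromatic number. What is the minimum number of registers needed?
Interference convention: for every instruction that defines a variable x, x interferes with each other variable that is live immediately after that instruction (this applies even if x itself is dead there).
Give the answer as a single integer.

def/use:
  n0: def={e,s,w} ue=∅
  n1: def={k} ue=∅
  n2: def={e,k} ue=∅
  n3: def={s,w} ue={w}
  n4: def={k,u,w} ue={w}

Live sets:
  live n0: ∅→{w}
  live n1: {w}→{w}
  live n2: {w}→{w}
  live n3: {w}→{w}
  live n4: {w}→∅

Interfere edges:
  e: {s,w}
  k: {w}
  s: {e,w}
  u: {w}
  w: {e,k,s,u}

Chromatic number:
  clique {e,s,w} ⇒ need ≥ 3
  assign e→R1 k→R1 s→R2 u→R1 w→R0 — no edge inside a register ⇒ χ ≤ 3
  χ = 3

Answer: 3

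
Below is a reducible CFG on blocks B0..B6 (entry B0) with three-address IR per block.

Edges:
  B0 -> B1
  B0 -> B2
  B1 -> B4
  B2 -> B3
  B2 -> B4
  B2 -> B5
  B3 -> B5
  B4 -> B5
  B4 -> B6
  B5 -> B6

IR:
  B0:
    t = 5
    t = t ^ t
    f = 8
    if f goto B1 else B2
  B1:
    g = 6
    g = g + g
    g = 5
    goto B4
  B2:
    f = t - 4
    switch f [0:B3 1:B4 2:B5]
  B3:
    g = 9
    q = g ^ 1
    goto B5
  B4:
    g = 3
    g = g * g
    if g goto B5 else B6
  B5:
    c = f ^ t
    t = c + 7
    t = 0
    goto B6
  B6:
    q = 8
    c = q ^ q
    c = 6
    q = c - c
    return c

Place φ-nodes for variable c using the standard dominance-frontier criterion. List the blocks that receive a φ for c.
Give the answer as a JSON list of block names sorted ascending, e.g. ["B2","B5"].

Answer: ["B6"]

Derivation:
idom tree: B1←B0 B2←B0 B3←B2 B4←B0 B5←B0 B6←B0
Dom at joins:
  B4: preds {B1,B2}: {B0,B1} ∩ {B0,B2} = {B0}; idom=B0
  B5: preds {B2,B3,B4}: {B0,B2} ∩ {B0,B2,B3} ∩ {B0,B4} = {B0}; idom=B0
  B6: preds {B4,B5}: {B0,B4} ∩ {B0,B5} = {B0}; idom=B0

DF walk-up:
  join B4 pred B1: B1 stop@B0
  join B4 pred B2: B2 stop@B0
  join B5 pred B2: B2 stop@B0
  join B5 pred B3: B3→B2 stop@B0
  join B5 pred B4: B4 stop@B0
  join B6 pred B4: B4 stop@B0
  join B6 pred B5: B5 stop@B0
  B0: DF=∅
  B1: DF={B4}
  B2: DF={B4,B5}
  B3: DF={B5}
  B4: DF={B5,B6}
  B5: DF={B6}
  B6: DF=∅

φ for c: defs {B5,B6}
  DF⁺ = {B6}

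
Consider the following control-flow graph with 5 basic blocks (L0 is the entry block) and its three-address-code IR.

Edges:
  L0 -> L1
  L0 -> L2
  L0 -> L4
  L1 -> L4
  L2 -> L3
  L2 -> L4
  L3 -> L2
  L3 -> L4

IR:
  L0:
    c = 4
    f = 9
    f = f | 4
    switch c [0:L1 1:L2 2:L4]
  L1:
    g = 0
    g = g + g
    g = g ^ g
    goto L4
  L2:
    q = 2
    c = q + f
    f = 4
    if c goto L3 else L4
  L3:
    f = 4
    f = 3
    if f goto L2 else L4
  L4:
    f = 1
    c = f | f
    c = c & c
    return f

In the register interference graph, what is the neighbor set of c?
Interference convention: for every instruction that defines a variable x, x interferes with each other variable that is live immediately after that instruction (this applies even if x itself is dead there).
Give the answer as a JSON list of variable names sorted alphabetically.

Block summaries:
  L0 def {c,f} use ∅
  L1 def {g} use ∅
  L2 def {c,f,q} use {f}
  L3 def {f} use ∅
  L4 def {c,f} use ∅

Backward fixpoint:
  L0 li=∅ lo={f}
  L1 li=∅ lo=∅
  L2 li={f} lo=∅
  L3 li=∅ lo={f}
  L4 li=∅ lo=∅

Interfere edges:
  c↔{f}
  f↔{c,q}
  g↔∅
  q↔{f}

N(c) = ["f"]

Answer: ["f"]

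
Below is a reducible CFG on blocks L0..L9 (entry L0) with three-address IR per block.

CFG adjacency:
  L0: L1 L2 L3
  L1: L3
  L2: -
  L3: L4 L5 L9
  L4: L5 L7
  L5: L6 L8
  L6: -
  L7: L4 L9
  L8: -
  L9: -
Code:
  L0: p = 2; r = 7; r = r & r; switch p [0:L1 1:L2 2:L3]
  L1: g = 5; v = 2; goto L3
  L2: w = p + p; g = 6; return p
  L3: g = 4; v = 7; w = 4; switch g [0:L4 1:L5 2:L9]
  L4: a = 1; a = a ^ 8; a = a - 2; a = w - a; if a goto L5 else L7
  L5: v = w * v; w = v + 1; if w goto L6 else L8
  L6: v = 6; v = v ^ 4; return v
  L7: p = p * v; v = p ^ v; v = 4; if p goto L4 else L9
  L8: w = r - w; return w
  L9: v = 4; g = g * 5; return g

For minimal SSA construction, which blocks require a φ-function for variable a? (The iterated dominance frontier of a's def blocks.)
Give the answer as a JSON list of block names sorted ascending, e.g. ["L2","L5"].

idom tree: L1←L0 L2←L0 L3←L0 L4←L3 L5←L3 L6←L5 L7←L4 L8←L5 L9←L3
Dom at joins:
  L3: preds {L0,L1}: {L0} ∩ {L0,L1} = {L0}; idom=L0
  L4: preds {L3,L7}: {L0,L3} ∩ {L0,L3,L4,L7} = {L0,L3}; idom=L3
  L5: preds {L3,L4}: {L0,L3} ∩ {L0,L3,L4} = {L0,L3}; idom=L3
  L9: preds {L3,L7}: {L0,L3} ∩ {L0,L3,L4,L7} = {L0,L3}; idom=L3

Frontier:
  L3←L0: walk · to L0
  L3←L1: walk L1 to L0
  L4←L3: walk · to L3
  L4←L7: walk L7→L4 to L3
  L5←L3: walk · to L3
  L5←L4: walk L4 to L3
  L9←L3: walk · to L3
  L9←L7: walk L7→L4 to L3
  DF(L0)=∅
  DF(L1)={L3}
  DF(L2)=∅
  DF(L3)=∅
  DF(L4)={L4,L5,L9}
  DF(L5)=∅
  DF(L6)=∅
  DF(L7)={L4,L9}
  DF(L8)=∅
  DF(L9)=∅

φ for a: defs {L4}
  DF⁺ = {L4,L5,L9}

Answer: ["L4", "L5", "L9"]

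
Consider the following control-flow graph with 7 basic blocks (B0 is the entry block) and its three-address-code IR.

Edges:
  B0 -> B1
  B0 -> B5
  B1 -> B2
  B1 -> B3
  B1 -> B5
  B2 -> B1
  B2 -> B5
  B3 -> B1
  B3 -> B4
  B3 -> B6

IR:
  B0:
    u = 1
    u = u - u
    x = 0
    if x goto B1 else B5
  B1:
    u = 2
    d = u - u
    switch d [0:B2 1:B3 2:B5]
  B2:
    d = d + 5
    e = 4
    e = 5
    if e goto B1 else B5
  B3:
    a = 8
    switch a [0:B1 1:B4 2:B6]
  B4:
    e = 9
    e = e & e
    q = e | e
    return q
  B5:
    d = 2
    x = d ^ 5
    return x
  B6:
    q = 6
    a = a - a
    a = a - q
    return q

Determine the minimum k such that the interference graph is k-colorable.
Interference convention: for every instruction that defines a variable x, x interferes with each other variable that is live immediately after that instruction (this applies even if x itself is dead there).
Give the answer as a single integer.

Answer: 2

Derivation:
Per-block:
  B0: def={u,x} ue=∅
  B1: def={d,u} ue=∅
  B2: def={d,e} ue={d}
  B3: def={a} ue=∅
  B4: def={e,q} ue=∅
  B5: def={d,x} ue=∅
  B6: def={a,q} ue={a}

Backward fixpoint:
  B0: in=∅ out=∅
  B1: in=∅ out={d}
  B2: in={d} out=∅
  B3: in=∅ out={a}
  B4: in=∅ out=∅
  B5: in=∅ out=∅
  B6: in={a} out=∅

Interfere edges:
  a↔{q}
  d↔∅
  e↔∅
  q↔{a}
  u↔∅
  x↔∅

Colouring:
  {a,q} pairwise interfere (2-clique) ⇒ χ ≥ 2
  assign a→R0 d→R0 e→R0 q→R1 u→R0 x→R0 — no edge inside a register ⇒ χ ≤ 2
  χ = 2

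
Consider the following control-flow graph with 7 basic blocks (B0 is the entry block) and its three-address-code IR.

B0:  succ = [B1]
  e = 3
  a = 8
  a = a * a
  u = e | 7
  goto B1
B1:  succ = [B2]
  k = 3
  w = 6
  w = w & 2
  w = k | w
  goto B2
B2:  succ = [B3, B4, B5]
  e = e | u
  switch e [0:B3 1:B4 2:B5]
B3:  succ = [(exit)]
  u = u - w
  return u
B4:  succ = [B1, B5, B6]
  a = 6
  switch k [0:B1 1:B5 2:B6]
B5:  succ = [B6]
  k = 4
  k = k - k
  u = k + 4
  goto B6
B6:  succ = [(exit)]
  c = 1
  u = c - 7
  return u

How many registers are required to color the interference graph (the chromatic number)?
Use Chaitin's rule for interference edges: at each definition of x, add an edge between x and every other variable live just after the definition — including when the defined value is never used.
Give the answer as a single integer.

Answer: 4

Derivation:
Per-block:
  B0: {a,e,u} / ∅
  B1: {k,w} / ∅
  B2: {e} / {e,u}
  B3: {u} / {u,w}
  B4: {a} / {k}
  B5: {k,u} / ∅
  B6: {c,u} / ∅

Liveness:
  B0: in=∅ out={e,u}
  B1: in={e,u} out={e,k,u,w}
  B2: in={e,k,u,w} out={e,k,u,w}
  B3: in={u,w} out=∅
  B4: in={e,k,u} out={e,u}
  B5: in=∅ out=∅
  B6: in=∅ out=∅

Interfere edges:
  a: {e,k,u}
  c: ∅
  e: {a,k,u,w}
  k: {a,e,u,w}
  u: {a,e,k,w}
  w: {e,k,u}

Registers:
  lower bound: {a,e,k,u} mutually conflict ⇒ χ ≥ 4
  assign a→r3 c→r0 e→r0 k→r1 u→r2 w→r3 — no edge inside a register ⇒ χ ≤ 4
  χ = 4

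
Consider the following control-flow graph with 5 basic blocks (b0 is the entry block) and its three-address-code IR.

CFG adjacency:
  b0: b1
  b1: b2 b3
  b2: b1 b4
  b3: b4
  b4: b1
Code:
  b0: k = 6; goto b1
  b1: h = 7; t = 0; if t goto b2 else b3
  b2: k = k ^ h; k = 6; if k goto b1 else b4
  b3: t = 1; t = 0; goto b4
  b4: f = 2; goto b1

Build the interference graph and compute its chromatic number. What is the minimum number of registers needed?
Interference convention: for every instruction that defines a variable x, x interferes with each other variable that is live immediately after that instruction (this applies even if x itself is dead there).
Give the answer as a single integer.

Answer: 3

Working:
Per-block:
  b0: {k} / ∅
  b1: {h,t} / ∅
  b2: {k} / {h,k}
  b3: {t} / ∅
  b4: {f} / ∅

Backward fixpoint:
  live b0: ∅→{k}
  live b1: {k}→{h,k}
  live b2: {h,k}→{k}
  live b3: {k}→{k}
  live b4: {k}→{k}

Interfere edges:
  f: {k}
  h: {k,t}
  k: {f,h,t}
  t: {h,k}

Colouring:
  {h,k,t} pairwise interfere (3-clique) ⇒ χ ≥ 3
  3-colouring: c0={k}  c1={f,h}  c2={t}
  χ = 3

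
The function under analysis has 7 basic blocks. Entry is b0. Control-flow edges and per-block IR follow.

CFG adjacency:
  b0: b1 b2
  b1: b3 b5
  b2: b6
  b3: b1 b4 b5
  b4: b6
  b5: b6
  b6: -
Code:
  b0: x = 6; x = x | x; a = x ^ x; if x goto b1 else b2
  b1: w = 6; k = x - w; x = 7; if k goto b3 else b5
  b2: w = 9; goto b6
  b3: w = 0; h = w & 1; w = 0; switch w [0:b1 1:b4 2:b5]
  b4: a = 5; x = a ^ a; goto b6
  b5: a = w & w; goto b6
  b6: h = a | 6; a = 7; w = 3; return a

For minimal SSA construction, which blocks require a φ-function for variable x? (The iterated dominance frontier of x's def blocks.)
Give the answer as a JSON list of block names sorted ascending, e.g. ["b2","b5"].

Answer: ["b1", "b6"]

Analysis:
idom tree: b1←b0 b2←b0 b3←b1 b4←b3 b5←b1 b6←b0
Dom∩ at merges:
  b1: preds {b0,b3}: {b0} ∩ {b0,b1,b3} = {b0}; idom=b0
  b5: preds {b1,b3}: {b0,b1} ∩ {b0,b1,b3} = {b0,b1}; idom=b1
  b6: preds {b2,b4,b5}: {b0,b2} ∩ {b0,b1,b3,b4} ∩ {b0,b1,b5} = {b0}; idom=b0

Frontier:
  b1←b0: walk · to b0
  b1←b3: walk b3→b1 to b0
  b5←b1: walk · to b1
  b5←b3: walk b3 to b1
  b6←b2: walk b2 to b0
  b6←b4: walk b4→b3→b1 to b0
  b6←b5: walk b5→b1 to b0
  b0 → ∅
  b1 → {b1,b6}
  b2 → {b6}
  b3 → {b1,b5,b6}
  b4 → {b6}
  b5 → {b6}
  b6 → ∅

φ for x: defs {b0,b1,b4}
  DF⁺ = {b1,b6}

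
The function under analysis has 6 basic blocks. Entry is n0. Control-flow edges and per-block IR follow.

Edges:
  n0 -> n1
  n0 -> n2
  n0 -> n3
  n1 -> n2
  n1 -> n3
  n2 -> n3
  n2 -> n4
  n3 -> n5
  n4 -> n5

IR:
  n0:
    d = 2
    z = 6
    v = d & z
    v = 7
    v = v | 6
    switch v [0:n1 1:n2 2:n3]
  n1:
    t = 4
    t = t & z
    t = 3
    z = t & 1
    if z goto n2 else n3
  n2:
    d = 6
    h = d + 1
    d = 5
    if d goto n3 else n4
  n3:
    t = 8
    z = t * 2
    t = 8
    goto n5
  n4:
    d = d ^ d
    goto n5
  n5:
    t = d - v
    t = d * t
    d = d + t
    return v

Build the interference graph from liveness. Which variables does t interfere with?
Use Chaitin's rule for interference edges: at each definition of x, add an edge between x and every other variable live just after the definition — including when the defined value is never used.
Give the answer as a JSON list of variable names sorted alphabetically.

Answer: ["d", "v", "z"]

Derivation:
def/use:
  n0: {d,v,z} / ∅
  n1: {t,z} / {z}
  n2: {d,h} / ∅
  n3: {t,z} / ∅
  n4: {d} / {d}
  n5: {d,t} / {d,v}

Backward fixpoint:
  n0: in=∅ out={d,v,z}
  n1: in={d,v,z} out={d,v}
  n2: in={v} out={d,v}
  n3: in={d,v} out={d,v}
  n4: in={d,v} out={d,v}
  n5: in={d,v} out=∅

Conflict graph:
  d — {t,v,z}
  h — {v}
  t — {d,v,z}
  v — {d,h,t,z}
  z — {d,t,v}

N(t) = ["d", "v", "z"]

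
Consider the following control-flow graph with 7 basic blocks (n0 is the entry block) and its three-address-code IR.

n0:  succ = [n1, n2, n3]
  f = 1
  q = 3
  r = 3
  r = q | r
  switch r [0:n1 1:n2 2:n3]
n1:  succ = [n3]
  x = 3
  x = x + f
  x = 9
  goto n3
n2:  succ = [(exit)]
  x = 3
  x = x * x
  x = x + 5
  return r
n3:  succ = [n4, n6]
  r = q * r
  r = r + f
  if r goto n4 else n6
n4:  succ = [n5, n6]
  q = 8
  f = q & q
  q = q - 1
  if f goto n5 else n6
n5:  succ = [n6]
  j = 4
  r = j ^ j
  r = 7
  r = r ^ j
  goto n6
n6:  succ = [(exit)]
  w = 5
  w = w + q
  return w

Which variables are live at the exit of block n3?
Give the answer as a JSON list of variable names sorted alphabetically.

Answer: ["q"]

Analysis:
Per-block:
  n0: def={f,q,r} ue=∅
  n1: def={x} ue={f}
  n2: def={x} ue={r}
  n3: def={r} ue={f,q,r}
  n4: def={f,q} ue=∅
  n5: def={j,r} ue=∅
  n6: def={w} ue={q}

Live sets:
  n0: in=∅ out={f,q,r}
  n1: in={f,q,r} out={f,q,r}
  n2: in={r} out=∅
  n3: in={f,q,r} out={q}
  n4: in=∅ out={q}
  n5: in={q} out={q}
  n6: in={q} out=∅

live-out(n3) = ["q"]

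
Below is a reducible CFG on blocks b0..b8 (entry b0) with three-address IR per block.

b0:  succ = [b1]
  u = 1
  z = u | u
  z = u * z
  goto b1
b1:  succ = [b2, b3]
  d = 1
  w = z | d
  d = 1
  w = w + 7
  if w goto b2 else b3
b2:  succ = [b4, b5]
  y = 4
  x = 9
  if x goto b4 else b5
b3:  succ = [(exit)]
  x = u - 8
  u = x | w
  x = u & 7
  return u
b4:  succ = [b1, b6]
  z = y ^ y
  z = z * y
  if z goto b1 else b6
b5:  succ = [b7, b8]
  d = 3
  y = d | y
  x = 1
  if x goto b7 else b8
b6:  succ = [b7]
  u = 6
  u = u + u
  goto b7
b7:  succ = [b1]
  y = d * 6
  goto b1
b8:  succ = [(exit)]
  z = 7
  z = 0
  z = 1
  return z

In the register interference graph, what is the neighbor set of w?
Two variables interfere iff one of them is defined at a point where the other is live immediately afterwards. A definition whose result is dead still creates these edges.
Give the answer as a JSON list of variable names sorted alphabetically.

def/use:
  b0: {u,z} / ∅
  b1: {d,w} / {z}
  b2: {x,y} / ∅
  b3: {u,x} / {u,w}
  b4: {z} / {y}
  b5: {d,x,y} / {y}
  b6: {u} / ∅
  b7: {y} / {d}
  b8: {z} / ∅

Liveness:
  live b0: ∅→{u,z}
  live b1: {u,z}→{d,u,w,z}
  live b2: {d,u,z}→{d,u,y,z}
  live b3: {u,w}→∅
  live b4: {d,u,y}→{d,u,z}
  live b5: {u,y,z}→{d,u,z}
  live b6: {d,z}→{d,u,z}
  live b7: {d,u,z}→{u,z}
  live b8: ∅→∅

Interference:
  d: {u,w,x,y,z}
  u: {d,w,x,y,z}
  w: {d,u,x,z}
  x: {d,u,w,y,z}
  y: {d,u,x,z}
  z: {d,u,w,x,y}

N(w) = ["d", "u", "x", "z"]

Answer: ["d", "u", "x", "z"]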